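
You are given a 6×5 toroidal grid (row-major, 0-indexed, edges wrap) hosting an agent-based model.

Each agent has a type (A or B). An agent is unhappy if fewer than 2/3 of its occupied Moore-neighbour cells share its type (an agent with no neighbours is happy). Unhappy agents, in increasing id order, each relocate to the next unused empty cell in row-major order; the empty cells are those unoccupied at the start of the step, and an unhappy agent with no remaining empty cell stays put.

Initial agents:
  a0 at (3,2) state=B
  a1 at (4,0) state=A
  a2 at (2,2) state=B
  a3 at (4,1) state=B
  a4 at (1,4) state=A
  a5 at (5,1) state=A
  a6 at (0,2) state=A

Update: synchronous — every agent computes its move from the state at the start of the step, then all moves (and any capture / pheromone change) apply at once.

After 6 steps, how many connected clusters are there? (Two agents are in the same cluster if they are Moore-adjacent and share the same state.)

3

t=1: a0@(3,2):B a1@(0,0):A a2@(2,2):B a3@(0,1):B a4@(1,4):A a5@(5,1):A a6@(0,2):A
t=2: a0@(3,2):B a1@(0,0):A a2@(2,2):B a3@(0,3):B a4@(1,4):A a5@(5,1):A a6@(0,4):A
t=3: a0@(3,2):B a1@(0,0):A a2@(2,2):B a3@(0,1):B a4@(1,4):A a5@(5,1):A a6@(0,4):A
t=4: a0@(3,2):B a1@(0,0):A a2@(2,2):B a3@(0,2):B a4@(1,4):A a5@(0,3):A a6@(0,4):A
t=5: a0@(3,2):B a1@(0,0):A a2@(2,2):B a3@(0,1):B a4@(1,4):A a5@(0,3):A a6@(0,4):A
t=6: a0@(3,2):B a1@(0,0):A a2@(2,2):B a3@(0,2):B a4@(1,4):A a5@(0,3):A a6@(0,4):A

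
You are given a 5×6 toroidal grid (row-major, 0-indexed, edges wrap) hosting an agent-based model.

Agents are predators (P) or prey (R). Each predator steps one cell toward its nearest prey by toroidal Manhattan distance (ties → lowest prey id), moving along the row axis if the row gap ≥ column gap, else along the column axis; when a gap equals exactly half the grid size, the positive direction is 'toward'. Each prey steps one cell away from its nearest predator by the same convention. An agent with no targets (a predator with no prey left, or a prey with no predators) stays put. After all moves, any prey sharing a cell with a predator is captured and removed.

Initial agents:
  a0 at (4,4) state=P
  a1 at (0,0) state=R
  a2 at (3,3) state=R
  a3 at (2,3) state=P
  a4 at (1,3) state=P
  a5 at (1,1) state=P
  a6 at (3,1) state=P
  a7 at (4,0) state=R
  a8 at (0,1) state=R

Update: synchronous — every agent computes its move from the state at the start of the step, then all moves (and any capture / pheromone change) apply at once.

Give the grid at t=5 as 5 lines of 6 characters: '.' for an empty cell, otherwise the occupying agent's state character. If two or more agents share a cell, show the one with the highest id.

t=1: a0@(3,4):P a1@(4,0):R a2@(4,3):R a3@(3,3):P a4@(2,3):P a5@(0,1):P a6@(3,2):P a7@(4,1):R a8@(4,1):R
t=2: a0@(4,4):P a1@(3,0):R a2@(0,3):R a3@(4,3):P a4@(3,3):P a5@(4,1):P a6@(4,2):P a7@(3,1):R a8@(3,1):R
t=3: a0@(0,4):P a1@(2,0):R a2@(1,3):R a3@(0,3):P a4@(4,3):P a5@(3,1):P a6@(0,2):P a7@(2,1):R a8@(2,1):R
t=4: a0@(1,4):P a1@(1,0):R a2@(2,3):R a3@(1,3):P a4@(0,3):P a5@(2,1):P a6@(1,2):P a7@(1,1):R a8@(1,1):R
t=5: a0@(1,5):P a2@(3,3):R a3@(2,3):P a4@(1,3):P a5@(1,1):P a6@(1,1):P a7@(0,1):R a8@(0,1):R

.R....
.P.P.P
...P..
...R..
......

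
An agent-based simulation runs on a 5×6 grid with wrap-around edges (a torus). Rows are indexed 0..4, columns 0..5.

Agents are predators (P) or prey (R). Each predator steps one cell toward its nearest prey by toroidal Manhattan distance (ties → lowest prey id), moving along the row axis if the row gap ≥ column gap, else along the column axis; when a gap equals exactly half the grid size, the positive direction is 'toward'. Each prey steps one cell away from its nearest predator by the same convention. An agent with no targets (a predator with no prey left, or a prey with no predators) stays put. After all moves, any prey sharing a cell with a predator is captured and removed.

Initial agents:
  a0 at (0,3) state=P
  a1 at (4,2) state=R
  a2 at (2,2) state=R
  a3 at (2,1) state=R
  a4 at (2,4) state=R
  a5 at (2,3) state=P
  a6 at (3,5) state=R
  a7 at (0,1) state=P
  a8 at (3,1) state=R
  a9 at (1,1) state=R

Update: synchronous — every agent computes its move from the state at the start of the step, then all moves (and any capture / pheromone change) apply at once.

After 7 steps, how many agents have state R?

t=1: a0@(4,3):P a1@(3,2):R a2@(2,1):R a3@(2,0):R a4@(2,5):R a5@(2,2):P a6@(3,0):R a7@(1,1):P a8@(2,1):R a9@(2,1):R
t=2: a0@(3,3):P a1@(4,2):R a2@(2,0):R a3@(2,5):R a4@(2,4):R a5@(3,2):P a6@(3,5):R a7@(2,1):P a8@(2,0):R a9@(2,0):R
t=3: a0@(4,3):P a1@(0,2):R a2@(2,5):R a3@(2,4):R a4@(1,4):R a5@(4,2):P a6@(3,0):R a7@(2,0):P a8@(2,5):R a9@(2,5):R
t=4: a0@(0,3):P a1@(1,2):R a2@(2,4):R a3@(2,3):R a4@(2,4):R a5@(0,2):P a6@(4,0):R a7@(2,5):P a8@(2,4):R a9@(2,4):R
t=5: a0@(1,3):P a1@(2,2):R a2@(2,3):R a3@(3,3):R a4@(2,3):R a5@(1,2):P a6@(4,5):R a7@(2,4):P a8@(2,3):R a9@(2,3):R
t=6: a0@(2,3):P a1@(3,2):R a2@(3,3):R a3@(4,3):R a4@(3,3):R a5@(2,2):P a6@(0,5):R a7@(2,3):P a8@(3,3):R a9@(3,3):R
t=7: a0@(3,3):P a1@(4,2):R a2@(4,3):R a3@(0,3):R a4@(4,3):R a5@(3,2):P a6@(4,5):R a7@(3,3):P a8@(4,3):R a9@(4,3):R

7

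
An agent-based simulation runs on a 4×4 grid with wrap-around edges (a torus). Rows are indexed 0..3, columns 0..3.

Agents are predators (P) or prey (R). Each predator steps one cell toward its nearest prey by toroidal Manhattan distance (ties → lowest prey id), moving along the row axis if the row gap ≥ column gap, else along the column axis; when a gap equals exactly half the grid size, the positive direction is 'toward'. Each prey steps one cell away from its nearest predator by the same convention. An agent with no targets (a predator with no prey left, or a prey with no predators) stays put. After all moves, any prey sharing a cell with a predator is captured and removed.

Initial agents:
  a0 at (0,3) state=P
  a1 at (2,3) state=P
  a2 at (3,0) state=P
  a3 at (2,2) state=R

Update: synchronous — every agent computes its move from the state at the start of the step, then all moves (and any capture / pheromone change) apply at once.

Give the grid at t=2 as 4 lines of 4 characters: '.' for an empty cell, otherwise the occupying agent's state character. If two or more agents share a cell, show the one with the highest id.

....
P...
RP..
....

t=1: a0@(1,3):P a1@(2,2):P a2@(3,1):P a3@(2,1):R
t=2: a0@(1,0):P a1@(2,1):P a2@(2,1):P a3@(2,0):R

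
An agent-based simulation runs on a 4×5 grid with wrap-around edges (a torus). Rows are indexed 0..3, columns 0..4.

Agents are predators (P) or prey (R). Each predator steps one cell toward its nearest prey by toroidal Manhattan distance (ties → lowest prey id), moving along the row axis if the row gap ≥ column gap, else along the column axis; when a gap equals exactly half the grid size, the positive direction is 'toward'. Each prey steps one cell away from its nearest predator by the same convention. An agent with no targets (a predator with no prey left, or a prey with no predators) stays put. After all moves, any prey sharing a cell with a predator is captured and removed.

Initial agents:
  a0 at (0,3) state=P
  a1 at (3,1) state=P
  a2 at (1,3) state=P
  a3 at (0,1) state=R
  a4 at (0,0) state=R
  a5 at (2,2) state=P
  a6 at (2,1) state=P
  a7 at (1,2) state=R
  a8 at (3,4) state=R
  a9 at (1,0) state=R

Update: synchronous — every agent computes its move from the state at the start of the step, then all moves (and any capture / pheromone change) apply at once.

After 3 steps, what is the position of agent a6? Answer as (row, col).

t=1: a0@(0,2):P a1@(0,1):P a2@(1,2):P a3@(1,1):R a5@(1,2):P a6@(3,1):P a7@(1,1):R a8@(2,4):R a9@(1,1):R
t=2: a0@(1,2):P a1@(1,1):P a2@(1,1):P a3@(2,1):R a5@(1,1):P a6@(0,1):P a7@(2,1):R a8@(2,0):R a9@(2,1):R
t=3: a0@(2,2):P a1@(2,1):P a2@(2,1):P a3@(3,1):R a5@(2,1):P a6@(1,1):P a7@(3,1):R a8@(3,0):R a9@(3,1):R

(1, 1)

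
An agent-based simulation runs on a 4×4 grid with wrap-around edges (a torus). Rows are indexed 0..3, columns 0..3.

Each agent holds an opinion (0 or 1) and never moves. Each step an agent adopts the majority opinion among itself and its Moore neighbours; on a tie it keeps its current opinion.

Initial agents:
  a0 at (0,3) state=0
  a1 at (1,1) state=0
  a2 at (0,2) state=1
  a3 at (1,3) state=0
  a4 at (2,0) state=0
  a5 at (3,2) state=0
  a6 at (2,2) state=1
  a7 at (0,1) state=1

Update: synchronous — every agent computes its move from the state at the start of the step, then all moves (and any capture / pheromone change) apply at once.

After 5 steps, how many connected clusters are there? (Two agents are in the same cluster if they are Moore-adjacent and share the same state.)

t=1: a0@(0,3):0 a1@(1,1):1 a2@(0,2):0 a3@(1,3):0 a4@(2,0):0 a5@(3,2):1 a6@(2,2):0 a7@(0,1):1
t=2: a0@(0,3):0 a1@(1,1):0 a2@(0,2):0 a3@(1,3):0 a4@(2,0):0 a5@(3,2):0 a6@(2,2):0 a7@(0,1):1
t=3: a0@(0,3):0 a1@(1,1):0 a2@(0,2):0 a3@(1,3):0 a4@(2,0):0 a5@(3,2):0 a6@(2,2):0 a7@(0,1):0
t=4: (unchanged — steady state)

1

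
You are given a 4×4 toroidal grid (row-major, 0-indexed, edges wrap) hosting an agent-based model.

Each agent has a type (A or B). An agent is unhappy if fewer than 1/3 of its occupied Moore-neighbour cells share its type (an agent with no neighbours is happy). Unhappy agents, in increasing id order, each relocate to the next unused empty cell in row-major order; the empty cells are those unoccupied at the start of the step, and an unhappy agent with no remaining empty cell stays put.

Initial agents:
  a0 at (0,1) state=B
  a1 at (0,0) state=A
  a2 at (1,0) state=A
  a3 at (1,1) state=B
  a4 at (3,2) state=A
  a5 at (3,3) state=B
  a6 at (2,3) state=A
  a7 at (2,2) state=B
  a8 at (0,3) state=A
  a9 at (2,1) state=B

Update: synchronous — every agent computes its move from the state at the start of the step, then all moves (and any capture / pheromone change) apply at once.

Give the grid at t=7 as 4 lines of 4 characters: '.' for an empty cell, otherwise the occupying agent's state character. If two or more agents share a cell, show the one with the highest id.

t=1: a0@(0,2):B a1@(0,0):A a2@(1,0):A a3@(1,1):B a4@(3,2):A a5@(1,2):B a6@(2,3):A a7@(2,2):B a8@(0,3):A a9@(2,1):B
t=2: (unchanged — steady state)

A.BA
ABB.
.BBA
..A.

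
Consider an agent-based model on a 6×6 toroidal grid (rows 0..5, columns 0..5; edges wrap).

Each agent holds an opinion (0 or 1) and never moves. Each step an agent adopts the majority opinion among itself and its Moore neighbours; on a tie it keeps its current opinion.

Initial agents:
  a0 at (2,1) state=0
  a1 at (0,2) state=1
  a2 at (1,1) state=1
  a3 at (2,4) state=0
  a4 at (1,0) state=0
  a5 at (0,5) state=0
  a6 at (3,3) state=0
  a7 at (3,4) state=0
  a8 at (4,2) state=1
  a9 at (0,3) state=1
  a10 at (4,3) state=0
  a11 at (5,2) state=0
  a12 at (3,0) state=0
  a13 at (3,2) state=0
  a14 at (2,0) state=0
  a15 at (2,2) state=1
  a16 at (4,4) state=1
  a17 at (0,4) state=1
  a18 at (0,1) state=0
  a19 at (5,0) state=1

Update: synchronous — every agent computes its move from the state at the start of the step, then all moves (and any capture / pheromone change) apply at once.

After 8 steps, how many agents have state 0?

18

t=1: a0@(2,1):0 a1@(0,2):1 a2@(1,1):0 a3@(2,4):0 a4@(1,0):0 a5@(0,5):0 a6@(3,3):0 a7@(3,4):0 a8@(4,2):0 a9@(0,3):1 a10@(4,3):0 a11@(5,2):0 a12@(3,0):0 a13@(3,2):0 a14@(2,0):0 a15@(2,2):0 a16@(4,4):0 a17@(0,4):1 a18@(0,1):0 a19@(5,0):0
t=2: a0@(2,1):0 a1@(0,2):0 a2@(1,1):0 a3@(2,4):0 a4@(1,0):0 a5@(0,5):0 a6@(3,3):0 a7@(3,4):0 a8@(4,2):0 a9@(0,3):1 a10@(4,3):0 a11@(5,2):0 a12@(3,0):0 a13@(3,2):0 a14@(2,0):0 a15@(2,2):0 a16@(4,4):0 a17@(0,4):1 a18@(0,1):0 a19@(5,0):0
t=3: (unchanged — steady state)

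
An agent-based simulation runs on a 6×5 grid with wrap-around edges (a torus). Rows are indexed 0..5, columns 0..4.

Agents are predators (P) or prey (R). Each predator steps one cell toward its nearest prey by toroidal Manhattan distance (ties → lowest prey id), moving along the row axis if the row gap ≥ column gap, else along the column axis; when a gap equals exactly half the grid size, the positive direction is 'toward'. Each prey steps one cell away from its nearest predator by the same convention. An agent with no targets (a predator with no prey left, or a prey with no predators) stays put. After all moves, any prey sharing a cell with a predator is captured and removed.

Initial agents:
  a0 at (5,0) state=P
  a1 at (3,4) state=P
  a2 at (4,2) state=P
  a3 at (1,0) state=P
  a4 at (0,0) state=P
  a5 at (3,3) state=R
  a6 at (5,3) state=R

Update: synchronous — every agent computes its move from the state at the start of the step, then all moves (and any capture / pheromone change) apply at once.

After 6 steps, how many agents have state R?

t=1: a0@(5,4):P a1@(3,3):P a2@(3,2):P a3@(2,0):P a4@(0,4):P a6@(5,2):R
t=2: a0@(5,3):P a1@(4,3):P a2@(4,2):P a3@(3,0):P a4@(0,3):P a6@(5,1):R
t=3: a0@(5,2):P a1@(4,2):P a2@(5,2):P a3@(4,0):P a4@(0,2):P a6@(5,0):R
t=4: a0@(5,1):P a1@(4,1):P a2@(5,1):P a3@(5,0):P a4@(0,1):P a6@(0,0):R
t=5: a0@(0,1):P a1@(5,1):P a2@(0,1):P a3@(0,0):P a4@(0,0):P a6@(1,0):R
t=6: a0@(1,1):P a1@(0,1):P a2@(1,1):P a3@(1,0):P a4@(1,0):P a6@(2,0):R

1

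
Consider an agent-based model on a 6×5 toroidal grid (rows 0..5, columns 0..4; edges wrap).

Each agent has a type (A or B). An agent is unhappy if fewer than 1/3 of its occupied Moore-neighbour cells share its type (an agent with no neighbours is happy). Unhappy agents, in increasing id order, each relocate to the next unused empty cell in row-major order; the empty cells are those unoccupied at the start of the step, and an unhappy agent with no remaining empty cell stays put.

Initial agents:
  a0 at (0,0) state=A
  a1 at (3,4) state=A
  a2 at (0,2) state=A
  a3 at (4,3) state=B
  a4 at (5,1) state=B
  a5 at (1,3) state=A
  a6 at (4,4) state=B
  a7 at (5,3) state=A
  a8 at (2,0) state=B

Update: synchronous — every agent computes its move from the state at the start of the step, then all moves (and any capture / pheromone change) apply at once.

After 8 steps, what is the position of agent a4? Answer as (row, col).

(0, 0)

t=1: a0@(0,1):A a1@(0,3):A a2@(0,2):A a3@(4,3):B a4@(0,4):B a5@(1,3):A a6@(4,4):B a7@(5,3):A a8@(1,0):B
t=2: a0@(0,1):A a1@(0,3):A a2@(0,2):A a3@(4,3):B a4@(0,0):B a5@(1,3):A a6@(4,4):B a7@(5,3):A a8@(1,0):B
t=3: (unchanged — steady state)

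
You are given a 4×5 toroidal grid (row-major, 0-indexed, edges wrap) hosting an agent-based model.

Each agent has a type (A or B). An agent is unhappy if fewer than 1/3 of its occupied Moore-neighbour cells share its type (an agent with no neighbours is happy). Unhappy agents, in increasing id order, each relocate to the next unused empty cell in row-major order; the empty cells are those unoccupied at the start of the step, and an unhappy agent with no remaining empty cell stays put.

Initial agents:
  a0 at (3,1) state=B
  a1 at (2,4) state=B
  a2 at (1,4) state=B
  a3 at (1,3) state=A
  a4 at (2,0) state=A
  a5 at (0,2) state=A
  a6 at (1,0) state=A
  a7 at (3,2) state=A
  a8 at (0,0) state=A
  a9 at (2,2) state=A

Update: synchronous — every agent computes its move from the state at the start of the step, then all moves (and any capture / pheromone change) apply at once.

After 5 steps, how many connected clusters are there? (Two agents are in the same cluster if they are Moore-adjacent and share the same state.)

t=1: a0@(0,1):B a1@(0,3):B a2@(0,4):B a3@(1,3):A a4@(1,1):A a5@(0,2):A a6@(1,0):A a7@(3,2):A a8@(0,0):A a9@(2,2):A
t=2: a0@(1,2):B a1@(1,4):B a2@(2,0):B a3@(1,3):A a4@(1,1):A a5@(0,2):A a6@(1,0):A a7@(3,2):A a8@(0,0):A a9@(2,2):A
t=3: a0@(0,1):B a1@(0,3):B a2@(2,0):B a3@(1,3):A a4@(1,1):A a5@(0,2):A a6@(1,0):A a7@(3,2):A a8@(0,0):A a9@(2,2):A
t=4: a0@(0,4):B a1@(1,2):B a2@(1,4):B a3@(1,3):A a4@(1,1):A a5@(0,2):A a6@(1,0):A a7@(3,2):A a8@(0,0):A a9@(2,2):A
t=5: a0@(0,1):B a1@(0,3):B a2@(2,0):B a3@(1,3):A a4@(1,1):A a5@(0,2):A a6@(1,0):A a7@(3,2):A a8@(0,0):A a9@(2,2):A

4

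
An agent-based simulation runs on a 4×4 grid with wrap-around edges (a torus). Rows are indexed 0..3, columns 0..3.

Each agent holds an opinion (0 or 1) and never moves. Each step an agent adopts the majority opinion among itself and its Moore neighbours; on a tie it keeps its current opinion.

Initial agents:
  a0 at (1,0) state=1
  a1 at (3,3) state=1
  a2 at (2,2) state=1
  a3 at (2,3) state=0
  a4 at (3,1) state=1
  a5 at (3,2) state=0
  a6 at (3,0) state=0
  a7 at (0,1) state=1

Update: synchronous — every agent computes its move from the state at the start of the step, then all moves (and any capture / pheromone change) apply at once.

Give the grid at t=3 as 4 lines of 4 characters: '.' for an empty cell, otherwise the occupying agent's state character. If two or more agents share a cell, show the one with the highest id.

t=1: a0@(1,0):1 a1@(3,3):0 a2@(2,2):1 a3@(2,3):0 a4@(3,1):1 a5@(3,2):1 a6@(3,0):1 a7@(0,1):1
t=2: a0@(1,0):1 a1@(3,3):1 a2@(2,2):1 a3@(2,3):1 a4@(3,1):1 a5@(3,2):1 a6@(3,0):1 a7@(0,1):1
t=3: (unchanged — steady state)

.1..
1...
..11
1111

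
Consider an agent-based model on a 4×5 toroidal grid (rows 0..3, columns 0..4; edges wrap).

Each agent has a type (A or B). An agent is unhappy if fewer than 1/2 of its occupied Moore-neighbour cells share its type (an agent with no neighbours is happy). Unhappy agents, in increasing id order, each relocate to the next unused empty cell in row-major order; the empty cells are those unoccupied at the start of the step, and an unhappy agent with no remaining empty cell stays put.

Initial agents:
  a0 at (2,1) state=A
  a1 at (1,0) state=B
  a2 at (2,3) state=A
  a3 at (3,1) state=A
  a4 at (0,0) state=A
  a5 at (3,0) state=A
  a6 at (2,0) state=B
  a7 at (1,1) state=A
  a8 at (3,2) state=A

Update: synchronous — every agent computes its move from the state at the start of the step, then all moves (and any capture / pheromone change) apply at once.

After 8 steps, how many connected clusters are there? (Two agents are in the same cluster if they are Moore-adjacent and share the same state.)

t=1: a0@(2,1):A a1@(0,1):B a2@(2,3):A a3@(3,1):A a4@(0,0):A a5@(3,0):A a6@(0,2):B a7@(1,1):A a8@(3,2):A
t=2: a0@(2,1):A a1@(0,3):B a2@(2,3):A a3@(3,1):A a4@(0,0):A a5@(3,0):A a6@(0,4):B a7@(1,1):A a8@(3,2):A
t=3: a0@(2,1):A a1@(0,3):B a2@(2,3):A a3@(3,1):A a4@(0,0):A a5@(3,0):A a6@(0,1):B a7@(1,1):A a8@(3,2):A
t=4: a0@(2,1):A a1@(0,2):B a2@(2,3):A a3@(3,1):A a4@(0,0):A a5@(3,0):A a6@(0,4):B a7@(1,1):A a8@(3,2):A
t=5: a0@(2,1):A a1@(0,1):B a2@(2,3):A a3@(3,1):A a4@(0,0):A a5@(3,0):A a6@(0,3):B a7@(1,1):A a8@(3,2):A
t=6: a0@(2,1):A a1@(0,2):B a2@(2,3):A a3@(3,1):A a4@(0,0):A a5@(3,0):A a6@(0,4):B a7@(1,1):A a8@(3,2):A
t=7: a0@(2,1):A a1@(0,1):B a2@(2,3):A a3@(3,1):A a4@(0,0):A a5@(3,0):A a6@(0,3):B a7@(1,1):A a8@(3,2):A
t=8: a0@(2,1):A a1@(0,2):B a2@(2,3):A a3@(3,1):A a4@(0,0):A a5@(3,0):A a6@(0,4):B a7@(1,1):A a8@(3,2):A

3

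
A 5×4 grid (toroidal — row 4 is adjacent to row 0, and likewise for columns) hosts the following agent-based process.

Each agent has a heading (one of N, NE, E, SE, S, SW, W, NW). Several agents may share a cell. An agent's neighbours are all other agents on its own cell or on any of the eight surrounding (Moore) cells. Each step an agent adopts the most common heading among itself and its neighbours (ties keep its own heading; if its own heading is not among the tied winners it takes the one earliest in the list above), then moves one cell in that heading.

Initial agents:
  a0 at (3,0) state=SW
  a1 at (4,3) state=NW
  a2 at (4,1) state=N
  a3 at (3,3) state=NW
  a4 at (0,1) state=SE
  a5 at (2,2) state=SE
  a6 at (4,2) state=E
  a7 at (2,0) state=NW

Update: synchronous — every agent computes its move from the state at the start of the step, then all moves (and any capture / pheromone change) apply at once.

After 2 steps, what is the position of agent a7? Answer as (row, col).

(0, 2)

t=1: a0@(2,3):NW a1@(3,2):NW a2@(3,1):N a3@(2,2):NW a4@(1,2):SE a5@(3,3):SE a6@(3,1):NW a7@(1,3):NW
t=2: a0@(1,2):NW a1@(2,1):NW a2@(2,0):NW a3@(1,1):NW a4@(0,1):NW a5@(2,2):NW a6@(2,0):NW a7@(0,2):NW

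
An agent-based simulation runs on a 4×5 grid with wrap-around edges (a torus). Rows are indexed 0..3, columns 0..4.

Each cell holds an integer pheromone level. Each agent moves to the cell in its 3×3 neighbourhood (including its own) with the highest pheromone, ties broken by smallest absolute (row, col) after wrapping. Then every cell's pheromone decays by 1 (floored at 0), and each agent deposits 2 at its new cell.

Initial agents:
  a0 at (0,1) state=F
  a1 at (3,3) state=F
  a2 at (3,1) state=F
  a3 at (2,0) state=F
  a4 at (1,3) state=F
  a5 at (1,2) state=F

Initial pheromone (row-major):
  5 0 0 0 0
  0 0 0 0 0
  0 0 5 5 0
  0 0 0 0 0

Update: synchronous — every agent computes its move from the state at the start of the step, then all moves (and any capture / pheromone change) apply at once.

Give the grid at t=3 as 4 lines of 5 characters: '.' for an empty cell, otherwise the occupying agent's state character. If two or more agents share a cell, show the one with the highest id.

F....
.....
..F..
.....

t=1: a0@(0,0) a1@(2,2) a2@(0,0) a3@(1,0) a4@(2,2) a5@(2,2) | pheromone: 8 0 0 0 0 / 2 0 0 0 0 / 0 0 10 4 0 / 0 0 0 0 0
t=2: a0@(0,0) a1@(2,2) a2@(0,0) a3@(0,0) a4@(2,2) a5@(2,2) | pheromone: 13 0 0 0 0 / 1 0 0 0 0 / 0 0 15 3 0 / 0 0 0 0 0
t=3: a0@(0,0) a1@(2,2) a2@(0,0) a3@(0,0) a4@(2,2) a5@(2,2) | pheromone: 18 0 0 0 0 / 0 0 0 0 0 / 0 0 20 2 0 / 0 0 0 0 0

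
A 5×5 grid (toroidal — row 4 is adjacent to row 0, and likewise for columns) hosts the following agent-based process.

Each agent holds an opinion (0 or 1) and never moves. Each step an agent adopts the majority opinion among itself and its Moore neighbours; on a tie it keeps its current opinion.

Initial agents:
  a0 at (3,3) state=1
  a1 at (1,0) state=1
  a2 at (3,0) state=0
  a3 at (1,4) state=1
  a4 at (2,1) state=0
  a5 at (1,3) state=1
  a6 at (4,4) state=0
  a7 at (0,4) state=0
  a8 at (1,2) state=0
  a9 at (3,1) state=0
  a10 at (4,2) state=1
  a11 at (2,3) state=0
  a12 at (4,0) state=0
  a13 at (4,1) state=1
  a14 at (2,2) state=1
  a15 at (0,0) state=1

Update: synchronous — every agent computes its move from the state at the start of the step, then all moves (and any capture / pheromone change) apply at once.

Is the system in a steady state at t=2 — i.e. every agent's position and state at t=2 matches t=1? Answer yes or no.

t=1: a0@(3,3):1 a1@(1,0):1 a2@(3,0):0 a3@(1,4):1 a4@(2,1):0 a5@(1,3):1 a6@(4,4):0 a7@(0,4):1 a8@(1,2):0 a9@(3,1):0 a10@(4,2):1 a11@(2,3):1 a12@(4,0):0 a13@(4,1):1 a14@(2,2):0 a15@(0,0):1
t=2: (unchanged — steady state)

yes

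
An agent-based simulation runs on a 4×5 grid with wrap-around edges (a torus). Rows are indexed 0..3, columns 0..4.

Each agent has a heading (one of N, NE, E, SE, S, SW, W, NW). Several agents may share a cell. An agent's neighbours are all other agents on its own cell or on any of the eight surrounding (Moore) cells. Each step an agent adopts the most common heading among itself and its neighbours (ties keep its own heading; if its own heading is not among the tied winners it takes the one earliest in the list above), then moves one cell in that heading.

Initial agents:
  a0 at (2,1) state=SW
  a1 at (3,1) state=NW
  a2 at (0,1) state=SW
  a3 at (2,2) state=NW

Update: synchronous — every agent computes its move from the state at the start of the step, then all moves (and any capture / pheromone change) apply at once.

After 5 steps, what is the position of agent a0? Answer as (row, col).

(1, 1)

t=1: a0@(1,0):NW a1@(2,0):NW a2@(1,0):SW a3@(1,1):NW
t=2: a0@(0,4):NW a1@(1,4):NW a2@(0,4):NW a3@(0,0):NW
t=3: a0@(3,3):NW a1@(0,3):NW a2@(3,3):NW a3@(3,4):NW
t=4: a0@(2,2):NW a1@(3,2):NW a2@(2,2):NW a3@(2,3):NW
t=5: a0@(1,1):NW a1@(2,1):NW a2@(1,1):NW a3@(1,2):NW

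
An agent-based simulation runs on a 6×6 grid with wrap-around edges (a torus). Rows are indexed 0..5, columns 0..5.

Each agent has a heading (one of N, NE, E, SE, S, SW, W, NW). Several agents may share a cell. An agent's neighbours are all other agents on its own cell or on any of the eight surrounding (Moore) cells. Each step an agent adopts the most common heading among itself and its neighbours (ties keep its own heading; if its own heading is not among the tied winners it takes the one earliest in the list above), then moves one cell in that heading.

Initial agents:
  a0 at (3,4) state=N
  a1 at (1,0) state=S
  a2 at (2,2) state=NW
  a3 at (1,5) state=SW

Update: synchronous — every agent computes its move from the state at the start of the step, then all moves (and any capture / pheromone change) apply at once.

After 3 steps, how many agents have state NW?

t=1: a0@(2,4):N a1@(2,0):S a2@(1,1):NW a3@(2,4):SW
t=2: a0@(1,4):N a1@(3,0):S a2@(0,0):NW a3@(3,3):SW
t=3: a0@(0,4):N a1@(4,0):S a2@(5,5):NW a3@(4,2):SW

1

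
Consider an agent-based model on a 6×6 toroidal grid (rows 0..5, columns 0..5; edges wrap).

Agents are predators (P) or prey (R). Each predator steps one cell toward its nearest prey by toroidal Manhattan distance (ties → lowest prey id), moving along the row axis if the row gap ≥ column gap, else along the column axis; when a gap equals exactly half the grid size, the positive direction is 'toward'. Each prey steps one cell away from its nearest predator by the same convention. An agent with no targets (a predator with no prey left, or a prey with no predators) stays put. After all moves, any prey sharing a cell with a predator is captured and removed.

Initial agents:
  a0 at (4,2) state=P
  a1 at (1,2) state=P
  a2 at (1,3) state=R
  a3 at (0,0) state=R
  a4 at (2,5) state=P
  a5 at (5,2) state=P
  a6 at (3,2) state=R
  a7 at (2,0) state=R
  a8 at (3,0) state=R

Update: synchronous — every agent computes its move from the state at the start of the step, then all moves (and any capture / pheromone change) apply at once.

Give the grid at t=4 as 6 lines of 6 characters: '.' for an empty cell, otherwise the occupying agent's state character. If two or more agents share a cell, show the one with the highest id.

t=1: a0@(3,2):P a1@(1,3):P a2@(1,4):R a3@(0,5):R a4@(2,0):P a5@(4,2):P a6@(2,2):R a7@(2,1):R a8@(4,0):R
t=2: a0@(2,2):P a1@(1,4):P a2@(1,5):R a3@(0,0):R a4@(2,1):P a5@(3,2):P a6@(1,2):R a8@(5,0):R
t=3: a0@(1,2):P a1@(1,5):P a2@(1,0):R a3@(0,1):R a4@(1,1):P a5@(2,2):P a6@(0,2):R a8@(4,0):R
t=4: a0@(0,2):P a1@(1,0):P a2@(1,1):R a3@(5,1):R a4@(1,0):P a5@(1,2):P a6@(5,2):R a8@(3,0):R

..P...
PRP...
......
R.....
......
.RR...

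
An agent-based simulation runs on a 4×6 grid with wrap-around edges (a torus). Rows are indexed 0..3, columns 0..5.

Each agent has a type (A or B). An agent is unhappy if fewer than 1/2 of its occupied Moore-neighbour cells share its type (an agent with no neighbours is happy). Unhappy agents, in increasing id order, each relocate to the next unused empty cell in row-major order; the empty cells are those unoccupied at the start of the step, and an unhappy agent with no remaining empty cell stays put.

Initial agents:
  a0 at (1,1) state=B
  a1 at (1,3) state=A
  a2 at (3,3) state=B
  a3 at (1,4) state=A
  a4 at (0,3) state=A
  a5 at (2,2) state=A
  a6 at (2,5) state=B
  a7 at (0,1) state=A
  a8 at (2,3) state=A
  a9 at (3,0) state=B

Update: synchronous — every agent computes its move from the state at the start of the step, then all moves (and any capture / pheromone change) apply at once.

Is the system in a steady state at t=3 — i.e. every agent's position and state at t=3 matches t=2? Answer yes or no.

t=1: a0@(0,0):B a1@(1,3):A a2@(0,2):B a3@(1,4):A a4@(0,3):A a5@(2,2):A a6@(2,5):B a7@(0,4):A a8@(2,3):A a9@(3,0):B
t=2: a0@(0,0):B a1@(1,3):A a2@(0,1):B a3@(1,4):A a4@(0,3):A a5@(2,2):A a6@(2,5):B a7@(0,4):A a8@(2,3):A a9@(3,0):B
t=3: (unchanged — steady state)

yes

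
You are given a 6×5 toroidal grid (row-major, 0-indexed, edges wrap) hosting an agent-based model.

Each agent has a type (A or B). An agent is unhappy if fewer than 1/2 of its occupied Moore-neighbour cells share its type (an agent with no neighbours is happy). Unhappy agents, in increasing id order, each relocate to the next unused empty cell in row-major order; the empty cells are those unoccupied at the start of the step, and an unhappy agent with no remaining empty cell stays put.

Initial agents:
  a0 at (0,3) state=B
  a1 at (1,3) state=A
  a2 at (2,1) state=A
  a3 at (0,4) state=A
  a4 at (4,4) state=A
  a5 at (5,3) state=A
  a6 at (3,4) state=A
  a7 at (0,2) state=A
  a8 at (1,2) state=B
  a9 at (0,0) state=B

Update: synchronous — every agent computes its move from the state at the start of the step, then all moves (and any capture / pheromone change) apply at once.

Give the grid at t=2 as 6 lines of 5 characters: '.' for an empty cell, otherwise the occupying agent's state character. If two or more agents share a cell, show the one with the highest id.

B.AAA
..BA.
B....
....A
....A
...A.

t=1: a0@(0,1):B a1@(1,3):A a2@(1,0):A a3@(0,4):A a4@(4,4):A a5@(5,3):A a6@(3,4):A a7@(0,2):A a8@(1,1):B a9@(1,4):B
t=2: a0@(0,0):B a1@(1,3):A a2@(0,3):A a3@(0,4):A a4@(4,4):A a5@(5,3):A a6@(3,4):A a7@(0,2):A a8@(1,2):B a9@(2,0):B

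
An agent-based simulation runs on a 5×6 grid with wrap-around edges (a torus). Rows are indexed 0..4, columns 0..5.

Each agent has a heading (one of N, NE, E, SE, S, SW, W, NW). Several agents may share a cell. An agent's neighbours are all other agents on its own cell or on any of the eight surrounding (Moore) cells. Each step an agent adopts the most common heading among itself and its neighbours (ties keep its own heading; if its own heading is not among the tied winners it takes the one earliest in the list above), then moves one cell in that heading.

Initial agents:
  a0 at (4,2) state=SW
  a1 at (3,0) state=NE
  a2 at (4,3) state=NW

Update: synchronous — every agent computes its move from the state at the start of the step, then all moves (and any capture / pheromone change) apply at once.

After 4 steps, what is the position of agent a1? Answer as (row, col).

(4, 4)

t=1: a0@(0,1):SW a1@(2,1):NE a2@(3,2):NW
t=2: a0@(1,0):SW a1@(1,2):NE a2@(2,1):NW
t=3: a0@(2,5):SW a1@(0,3):NE a2@(1,0):NW
t=4: a0@(3,4):SW a1@(4,4):NE a2@(0,5):NW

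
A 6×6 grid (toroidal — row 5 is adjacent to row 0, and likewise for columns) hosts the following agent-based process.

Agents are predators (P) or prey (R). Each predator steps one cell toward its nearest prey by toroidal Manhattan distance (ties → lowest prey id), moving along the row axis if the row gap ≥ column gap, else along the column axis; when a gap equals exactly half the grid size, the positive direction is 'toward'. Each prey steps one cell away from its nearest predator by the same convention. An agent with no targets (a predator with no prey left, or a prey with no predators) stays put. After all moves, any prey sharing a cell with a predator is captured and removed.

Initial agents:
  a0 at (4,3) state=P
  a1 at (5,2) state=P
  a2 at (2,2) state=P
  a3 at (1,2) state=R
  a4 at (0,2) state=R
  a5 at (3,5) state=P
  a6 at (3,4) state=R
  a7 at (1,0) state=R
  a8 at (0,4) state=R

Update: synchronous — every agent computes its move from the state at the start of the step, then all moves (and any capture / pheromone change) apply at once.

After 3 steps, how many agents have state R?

2

t=1: a0@(3,3):P a1@(0,2):P a2@(1,2):P a5@(3,4):P a7@(1,5):R a8@(1,4):R
t=2: a0@(2,3):P a1@(0,3):P a2@(1,3):P a5@(2,4):P a7@(1,4):R a8@(1,5):R
t=3: a0@(1,3):P a1@(1,3):P a2@(1,4):P a5@(1,4):P a7@(1,5):R a8@(1,0):R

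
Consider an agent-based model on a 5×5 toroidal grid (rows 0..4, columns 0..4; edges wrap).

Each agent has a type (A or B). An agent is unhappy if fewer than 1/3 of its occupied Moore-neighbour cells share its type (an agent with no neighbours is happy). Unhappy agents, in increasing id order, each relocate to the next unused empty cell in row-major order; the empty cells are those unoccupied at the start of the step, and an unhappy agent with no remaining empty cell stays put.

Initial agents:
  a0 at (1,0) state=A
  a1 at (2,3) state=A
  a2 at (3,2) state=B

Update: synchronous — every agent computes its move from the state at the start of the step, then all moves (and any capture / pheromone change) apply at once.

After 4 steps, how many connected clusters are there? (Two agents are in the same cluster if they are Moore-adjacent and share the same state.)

2

t=1: a0@(1,0):A a1@(0,0):A a2@(0,1):B
t=2: a0@(1,0):A a1@(0,0):A a2@(0,2):B
t=3: (unchanged — steady state)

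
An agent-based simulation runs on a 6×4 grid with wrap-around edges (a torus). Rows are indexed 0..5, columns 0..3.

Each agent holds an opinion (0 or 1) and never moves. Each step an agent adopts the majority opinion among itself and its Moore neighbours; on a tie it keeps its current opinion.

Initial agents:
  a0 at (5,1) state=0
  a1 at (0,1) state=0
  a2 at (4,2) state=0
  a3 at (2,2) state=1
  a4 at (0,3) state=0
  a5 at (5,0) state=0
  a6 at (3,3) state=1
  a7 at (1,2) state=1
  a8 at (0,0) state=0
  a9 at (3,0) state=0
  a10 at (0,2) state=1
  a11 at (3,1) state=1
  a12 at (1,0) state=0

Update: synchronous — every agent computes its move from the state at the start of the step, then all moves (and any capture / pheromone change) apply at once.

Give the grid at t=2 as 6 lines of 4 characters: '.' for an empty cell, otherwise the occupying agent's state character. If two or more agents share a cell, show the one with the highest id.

0000
0.0.
..1.
11.1
..0.
00..

t=1: a0@(5,1):0 a1@(0,1):0 a2@(4,2):0 a3@(2,2):1 a4@(0,3):0 a5@(5,0):0 a6@(3,3):1 a7@(1,2):1 a8@(0,0):0 a9@(3,0):1 a10@(0,2):0 a11@(3,1):1 a12@(1,0):0
t=2: a0@(5,1):0 a1@(0,1):0 a2@(4,2):0 a3@(2,2):1 a4@(0,3):0 a5@(5,0):0 a6@(3,3):1 a7@(1,2):0 a8@(0,0):0 a9@(3,0):1 a10@(0,2):0 a11@(3,1):1 a12@(1,0):0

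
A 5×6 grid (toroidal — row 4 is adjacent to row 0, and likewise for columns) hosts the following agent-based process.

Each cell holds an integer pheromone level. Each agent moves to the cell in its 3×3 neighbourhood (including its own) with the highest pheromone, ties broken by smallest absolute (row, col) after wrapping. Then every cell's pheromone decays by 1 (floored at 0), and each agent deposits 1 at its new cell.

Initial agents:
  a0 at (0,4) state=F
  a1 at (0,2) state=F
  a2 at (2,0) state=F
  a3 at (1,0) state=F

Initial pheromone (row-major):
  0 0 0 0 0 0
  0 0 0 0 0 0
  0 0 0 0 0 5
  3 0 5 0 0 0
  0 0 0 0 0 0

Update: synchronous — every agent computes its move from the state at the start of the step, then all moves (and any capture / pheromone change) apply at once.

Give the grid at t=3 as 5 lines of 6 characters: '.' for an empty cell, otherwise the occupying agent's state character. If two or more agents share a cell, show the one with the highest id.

t=1: a0@(0,3) a1@(0,1) a2@(2,5) a3@(2,5) | pheromone: 0 1 0 1 0 0 / 0 0 0 0 0 0 / 0 0 0 0 0 6 / 2 0 4 0 0 0 / 0 0 0 0 0 0
t=2: a0@(0,3) a1@(0,1) a2@(2,5) a3@(2,5) | pheromone: 0 1 0 1 0 0 / 0 0 0 0 0 0 / 0 0 0 0 0 7 / 1 0 3 0 0 0 / 0 0 0 0 0 0
t=3: a0@(0,3) a1@(0,1) a2@(2,5) a3@(2,5) | pheromone: 0 1 0 1 0 0 / 0 0 0 0 0 0 / 0 0 0 0 0 8 / 0 0 2 0 0 0 / 0 0 0 0 0 0

.F.F..
......
.....F
......
......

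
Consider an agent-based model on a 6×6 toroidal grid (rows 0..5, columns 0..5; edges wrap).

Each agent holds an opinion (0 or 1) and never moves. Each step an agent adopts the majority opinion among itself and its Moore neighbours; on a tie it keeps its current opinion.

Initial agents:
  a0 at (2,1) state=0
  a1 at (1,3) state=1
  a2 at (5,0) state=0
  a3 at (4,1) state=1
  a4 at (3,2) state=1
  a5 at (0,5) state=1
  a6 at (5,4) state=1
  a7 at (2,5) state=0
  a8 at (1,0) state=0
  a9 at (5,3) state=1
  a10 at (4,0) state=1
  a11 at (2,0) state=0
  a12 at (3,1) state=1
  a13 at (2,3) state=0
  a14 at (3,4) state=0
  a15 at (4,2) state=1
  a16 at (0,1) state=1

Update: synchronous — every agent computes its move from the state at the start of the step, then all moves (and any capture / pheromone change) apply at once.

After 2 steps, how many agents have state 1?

t=1: a0@(2,1):0 a1@(1,3):1 a2@(5,0):1 a3@(4,1):1 a4@(3,2):1 a5@(0,5):1 a6@(5,4):1 a7@(2,5):0 a8@(1,0):0 a9@(5,3):1 a10@(4,0):1 a11@(2,0):0 a12@(3,1):1 a13@(2,3):0 a14@(3,4):0 a15@(4,2):1 a16@(0,1):0
t=2: (unchanged — steady state)

10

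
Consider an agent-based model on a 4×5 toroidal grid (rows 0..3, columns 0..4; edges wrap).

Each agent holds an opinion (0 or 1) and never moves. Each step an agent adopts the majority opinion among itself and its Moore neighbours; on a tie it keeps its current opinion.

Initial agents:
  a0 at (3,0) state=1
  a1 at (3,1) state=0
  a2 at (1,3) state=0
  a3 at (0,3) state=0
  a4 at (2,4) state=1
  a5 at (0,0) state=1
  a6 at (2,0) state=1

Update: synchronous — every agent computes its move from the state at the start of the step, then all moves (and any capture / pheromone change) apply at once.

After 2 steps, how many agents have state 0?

t=1: a0@(3,0):1 a1@(3,1):1 a2@(1,3):0 a3@(0,3):0 a4@(2,4):1 a5@(0,0):1 a6@(2,0):1
t=2: (unchanged — steady state)

2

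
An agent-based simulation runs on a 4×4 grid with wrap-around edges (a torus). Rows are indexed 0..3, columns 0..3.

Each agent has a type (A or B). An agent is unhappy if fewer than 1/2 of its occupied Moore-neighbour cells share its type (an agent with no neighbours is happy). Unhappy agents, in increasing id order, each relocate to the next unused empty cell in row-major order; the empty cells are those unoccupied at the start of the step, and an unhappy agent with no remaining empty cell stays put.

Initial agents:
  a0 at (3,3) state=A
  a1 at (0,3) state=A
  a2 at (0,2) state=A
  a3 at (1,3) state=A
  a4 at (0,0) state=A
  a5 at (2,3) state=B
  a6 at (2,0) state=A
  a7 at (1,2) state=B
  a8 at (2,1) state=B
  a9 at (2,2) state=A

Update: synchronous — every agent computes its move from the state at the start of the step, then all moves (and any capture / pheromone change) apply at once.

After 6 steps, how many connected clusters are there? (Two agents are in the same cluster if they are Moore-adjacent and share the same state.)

2

t=1: a0@(3,3):A a1@(0,3):A a2@(0,2):A a3@(1,3):A a4@(0,0):A a5@(0,1):B a6@(2,0):A a7@(1,0):B a8@(1,1):B a9@(3,0):A
t=2: a0@(3,3):A a1@(0,3):A a2@(0,2):A a3@(1,3):A a4@(0,0):A a5@(1,2):B a6@(2,0):A a7@(2,1):B a8@(2,2):B a9@(3,0):A
t=3: a0@(3,3):A a1@(0,3):A a2@(0,2):A a3@(1,3):A a4@(0,0):A a5@(0,1):B a6@(2,0):A a7@(2,1):B a8@(2,2):B a9@(3,0):A
t=4: a0@(3,3):A a1@(0,3):A a2@(0,2):A a3@(1,3):A a4@(0,0):A a5@(1,0):B a6@(2,0):A a7@(1,1):B a8@(1,2):B a9@(3,0):A
t=5: a0@(3,3):A a1@(0,3):A a2@(0,2):A a3@(1,3):A a4@(0,0):A a5@(0,1):B a6@(2,0):A a7@(2,1):B a8@(2,2):B a9@(3,0):A
t=6: a0@(3,3):A a1@(0,3):A a2@(0,2):A a3@(1,3):A a4@(0,0):A a5@(1,0):B a6@(2,0):A a7@(1,1):B a8@(1,2):B a9@(3,0):A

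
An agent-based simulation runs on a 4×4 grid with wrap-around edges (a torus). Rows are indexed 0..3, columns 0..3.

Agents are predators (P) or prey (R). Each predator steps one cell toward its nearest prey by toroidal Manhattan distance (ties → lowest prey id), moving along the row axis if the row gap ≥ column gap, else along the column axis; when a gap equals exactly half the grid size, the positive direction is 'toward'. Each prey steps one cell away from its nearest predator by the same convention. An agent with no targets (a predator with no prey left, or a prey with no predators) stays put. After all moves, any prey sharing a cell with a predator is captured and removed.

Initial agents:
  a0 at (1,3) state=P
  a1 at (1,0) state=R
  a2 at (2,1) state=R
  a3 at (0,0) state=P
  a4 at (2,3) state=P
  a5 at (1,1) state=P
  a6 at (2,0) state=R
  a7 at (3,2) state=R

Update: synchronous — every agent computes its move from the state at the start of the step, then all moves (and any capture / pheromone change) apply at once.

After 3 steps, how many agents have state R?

4

t=1: a0@(1,0):P a1@(1,1):R a2@(3,1):R a3@(1,0):P a4@(2,0):P a5@(1,0):P a6@(2,1):R a7@(0,2):R
t=2: a0@(1,1):P a1@(1,2):R a2@(0,1):R a3@(1,1):P a4@(2,1):P a5@(1,1):P a6@(2,2):R a7@(0,1):R
t=3: a0@(1,2):P a1@(1,3):R a2@(3,1):R a3@(1,2):P a4@(2,2):P a5@(1,2):P a6@(2,3):R a7@(3,1):R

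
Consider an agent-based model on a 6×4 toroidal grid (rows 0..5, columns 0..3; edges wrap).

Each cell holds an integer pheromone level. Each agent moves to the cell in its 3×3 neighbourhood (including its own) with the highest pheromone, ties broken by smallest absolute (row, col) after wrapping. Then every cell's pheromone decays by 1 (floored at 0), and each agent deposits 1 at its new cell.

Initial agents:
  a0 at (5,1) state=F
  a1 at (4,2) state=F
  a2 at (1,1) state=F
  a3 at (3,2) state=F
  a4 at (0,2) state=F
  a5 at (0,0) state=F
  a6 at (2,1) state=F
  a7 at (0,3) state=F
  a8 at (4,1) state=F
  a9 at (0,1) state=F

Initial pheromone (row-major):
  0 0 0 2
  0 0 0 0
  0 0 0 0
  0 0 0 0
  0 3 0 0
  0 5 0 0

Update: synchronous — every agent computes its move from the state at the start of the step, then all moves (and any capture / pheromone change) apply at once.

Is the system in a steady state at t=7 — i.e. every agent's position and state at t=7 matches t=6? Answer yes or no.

yes

t=1: a0@(5,1) a1@(5,1) a2@(0,0) a3@(4,1) a4@(5,1) a5@(5,1) a6@(1,0) a7@(0,3) a8@(5,1) a9@(5,1) | pheromone: 1 0 0 2 / 1 0 0 0 / 0 0 0 0 / 0 0 0 0 / 0 3 0 0 / 0 10 0 0
t=2: a0@(5,1) a1@(5,1) a2@(5,1) a3@(5,1) a4@(5,1) a5@(5,1) a6@(0,3) a7@(0,3) a8@(5,1) a9@(5,1) | pheromone: 0 0 0 3 / 0 0 0 0 / 0 0 0 0 / 0 0 0 0 / 0 2 0 0 / 0 17 0 0
t=3: a0@(5,1) a1@(5,1) a2@(5,1) a3@(5,1) a4@(5,1) a5@(5,1) a6@(0,3) a7@(0,3) a8@(5,1) a9@(5,1) | pheromone: 0 0 0 4 / 0 0 0 0 / 0 0 0 0 / 0 0 0 0 / 0 1 0 0 / 0 24 0 0
t=4: a0@(5,1) a1@(5,1) a2@(5,1) a3@(5,1) a4@(5,1) a5@(5,1) a6@(0,3) a7@(0,3) a8@(5,1) a9@(5,1) | pheromone: 0 0 0 5 / 0 0 0 0 / 0 0 0 0 / 0 0 0 0 / 0 0 0 0 / 0 31 0 0
t=5: a0@(5,1) a1@(5,1) a2@(5,1) a3@(5,1) a4@(5,1) a5@(5,1) a6@(0,3) a7@(0,3) a8@(5,1) a9@(5,1) | pheromone: 0 0 0 6 / 0 0 0 0 / 0 0 0 0 / 0 0 0 0 / 0 0 0 0 / 0 38 0 0
t=6: a0@(5,1) a1@(5,1) a2@(5,1) a3@(5,1) a4@(5,1) a5@(5,1) a6@(0,3) a7@(0,3) a8@(5,1) a9@(5,1) | pheromone: 0 0 0 7 / 0 0 0 0 / 0 0 0 0 / 0 0 0 0 / 0 0 0 0 / 0 45 0 0
t=7: a0@(5,1) a1@(5,1) a2@(5,1) a3@(5,1) a4@(5,1) a5@(5,1) a6@(0,3) a7@(0,3) a8@(5,1) a9@(5,1) | pheromone: 0 0 0 8 / 0 0 0 0 / 0 0 0 0 / 0 0 0 0 / 0 0 0 0 / 0 52 0 0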